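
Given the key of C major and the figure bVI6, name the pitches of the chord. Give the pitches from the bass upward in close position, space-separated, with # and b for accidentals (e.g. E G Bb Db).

C Eb Ab

Scale degree 6 in C major is A; lowering it a half step gives Ab. bVI6 is a major triad on the lowered sixth degree, borrowed from the parallel minor.
So the chord is Ab-C-Eb.
The figured bass 6 indicates first inversion, placing the third (C) in the bass: C-Eb-Ab.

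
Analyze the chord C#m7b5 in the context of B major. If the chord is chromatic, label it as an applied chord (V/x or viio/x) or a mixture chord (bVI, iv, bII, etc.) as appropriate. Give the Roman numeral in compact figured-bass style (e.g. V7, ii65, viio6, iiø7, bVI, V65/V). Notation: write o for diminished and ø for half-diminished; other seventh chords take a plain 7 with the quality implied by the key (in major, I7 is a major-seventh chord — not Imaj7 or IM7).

iiø7

The pitches C#-E-G-B form a half-diminished seventh chord rooted on C#.
C# is the second degree of B major. This is the half-diminished supertonic seventh, borrowed from the parallel minor.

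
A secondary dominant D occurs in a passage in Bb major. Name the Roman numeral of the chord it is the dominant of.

The chord is a major triad on D.
A dominant resolves down a perfect fifth: D → G. In Bb major, G is scale degree 6, i.e. vi.

vi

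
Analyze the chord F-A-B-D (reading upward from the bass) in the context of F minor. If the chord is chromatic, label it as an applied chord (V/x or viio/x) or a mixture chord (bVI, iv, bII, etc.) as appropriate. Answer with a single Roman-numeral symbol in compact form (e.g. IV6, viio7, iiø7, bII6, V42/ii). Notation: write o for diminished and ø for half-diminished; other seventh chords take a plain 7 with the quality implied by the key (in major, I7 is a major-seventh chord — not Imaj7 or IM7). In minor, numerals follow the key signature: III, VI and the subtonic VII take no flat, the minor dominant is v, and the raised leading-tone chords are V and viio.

The pitches B-D-F-A form a half-diminished seventh chord rooted on B.
B sits a half step below C (V in F minor); a diminished chord there is the applied leading-tone chord of V.
With F in the bass the chord is in second inversion, so the figured bass is 43.

viiø43/V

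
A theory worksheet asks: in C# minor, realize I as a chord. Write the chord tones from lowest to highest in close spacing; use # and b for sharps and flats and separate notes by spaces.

I is the major tonic (Picardy third), borrowed from the parallel major. In C# minor that root is C#.
So the chord is C#-E#-G#.

C# E# G#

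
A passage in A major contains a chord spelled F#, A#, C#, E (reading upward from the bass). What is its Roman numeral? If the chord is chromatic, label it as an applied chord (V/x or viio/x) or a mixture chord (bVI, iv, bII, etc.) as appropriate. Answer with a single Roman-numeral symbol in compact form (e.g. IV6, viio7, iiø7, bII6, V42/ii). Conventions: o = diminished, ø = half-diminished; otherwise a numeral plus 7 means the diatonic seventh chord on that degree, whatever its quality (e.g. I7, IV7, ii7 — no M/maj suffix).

The pitches F#-A#-C#-E form a dominant seventh chord rooted on F#.
F# is not a diatonic chord root with this quality in A major, but it lies a perfect fifth above B (ii), so the chord functions as an applied dominant of ii.

V7/ii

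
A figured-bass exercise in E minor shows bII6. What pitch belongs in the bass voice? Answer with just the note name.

A

bII in E minor has root F; the chord is F-A-C.
The figure 6 means first inversion — the third is in the bass.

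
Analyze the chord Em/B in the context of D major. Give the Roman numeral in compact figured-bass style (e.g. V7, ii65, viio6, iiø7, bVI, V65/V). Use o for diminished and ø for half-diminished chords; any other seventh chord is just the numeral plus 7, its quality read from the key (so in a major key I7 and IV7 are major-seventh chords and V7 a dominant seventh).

The pitches E-G-B form a minor triad rooted on E.
In D major, E is the supertonic; the diatonic minor triad there is ii.
With B in the bass the chord is in second inversion, so the figured bass is 64.

ii64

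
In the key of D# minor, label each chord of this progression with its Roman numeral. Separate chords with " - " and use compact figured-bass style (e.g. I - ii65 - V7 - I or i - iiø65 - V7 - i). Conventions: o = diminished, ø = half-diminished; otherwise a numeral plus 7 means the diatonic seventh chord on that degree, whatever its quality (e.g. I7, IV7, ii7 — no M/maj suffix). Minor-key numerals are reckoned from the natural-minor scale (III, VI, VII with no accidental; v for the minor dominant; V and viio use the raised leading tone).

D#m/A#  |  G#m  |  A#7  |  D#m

D#m/A#: root D# is the tonic; minor triad there is i64.
G#m: root G# is the subdominant; minor triad there is iv.
A#7 has root A#, degree 5 in D# minor, so V7.
D#m: minor triad on D# = scale degree 1 → i.

i64 - iv - V7 - i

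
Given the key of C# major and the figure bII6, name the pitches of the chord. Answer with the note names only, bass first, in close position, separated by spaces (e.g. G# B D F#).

F# A D

bII6 is the Neapolitan sixth — a major triad on the lowered second degree, here in its customary first inversion. In C# major that root is D.
So the chord is D-F#-A, a major triad.
The figured bass 6 indicates first inversion, placing the third (F#) in the bass: F#-A-D.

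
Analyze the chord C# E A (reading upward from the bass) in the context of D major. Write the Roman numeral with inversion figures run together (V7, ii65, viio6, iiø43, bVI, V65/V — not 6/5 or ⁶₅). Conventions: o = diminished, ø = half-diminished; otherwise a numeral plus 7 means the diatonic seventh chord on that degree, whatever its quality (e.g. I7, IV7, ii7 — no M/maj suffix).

V6

Stacked in thirds the chord is A-C#-E: a major triad on A.
A is scale degree 5 in D major, and a major triad on that degree is written V.
With C# in the bass the chord is in first inversion, so the figured bass is 6.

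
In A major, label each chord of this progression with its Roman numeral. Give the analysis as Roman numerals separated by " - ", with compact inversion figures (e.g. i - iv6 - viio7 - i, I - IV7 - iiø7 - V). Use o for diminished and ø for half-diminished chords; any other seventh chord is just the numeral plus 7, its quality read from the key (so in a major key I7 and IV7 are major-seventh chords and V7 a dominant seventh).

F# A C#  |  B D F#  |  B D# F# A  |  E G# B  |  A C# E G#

F#-A-C#: minor triad on F# = scale degree 6 → vi.
B-D-F# has root B, degree 2 in A major, so ii.
B-D#-F#-A: a dominant seventh chord on B, the applied dominant of V → V7/V.
E-G#-B has root E, degree 5 in A major, so V.
A-C#-E-G# has root A, degree 1 in A major, so I7.

vi - ii - V7/V - V - I7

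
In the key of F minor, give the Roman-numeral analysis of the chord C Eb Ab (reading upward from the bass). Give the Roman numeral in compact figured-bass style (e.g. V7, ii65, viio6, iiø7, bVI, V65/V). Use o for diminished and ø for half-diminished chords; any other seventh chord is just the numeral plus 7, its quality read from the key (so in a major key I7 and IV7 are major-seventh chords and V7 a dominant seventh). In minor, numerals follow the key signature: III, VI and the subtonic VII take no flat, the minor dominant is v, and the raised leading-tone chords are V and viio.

Stacked in thirds the chord is Ab-C-Eb: a major triad on Ab.
In F minor, Ab is the mediant; the diatonic major triad there is III.
With C in the bass the chord is in first inversion, so the figured bass is 6.

III6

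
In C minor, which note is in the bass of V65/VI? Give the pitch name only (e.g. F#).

The applied chord V65/VI is rooted on Eb: Eb-G-Bb-Db.
The figure 65 means first inversion — the third is in the bass.

G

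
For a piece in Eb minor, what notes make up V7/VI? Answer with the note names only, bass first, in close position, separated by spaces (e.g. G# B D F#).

Gb Bb Db Fb

The slash means an applied dominant: we want the dominant of VI. In Eb minor, VI is Cb major, and its dominant is built on Gb.
Building a dominant seventh chord on Gb gives Gb-Bb-Db-Fb.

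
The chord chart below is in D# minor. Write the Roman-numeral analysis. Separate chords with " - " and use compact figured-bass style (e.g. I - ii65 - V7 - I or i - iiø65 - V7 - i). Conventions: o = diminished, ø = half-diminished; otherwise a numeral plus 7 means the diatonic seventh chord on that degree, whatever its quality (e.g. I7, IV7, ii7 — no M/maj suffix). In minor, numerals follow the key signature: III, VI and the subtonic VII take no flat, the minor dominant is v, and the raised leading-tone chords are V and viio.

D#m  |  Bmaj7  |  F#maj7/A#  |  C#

i - VI7 - III65 - VII

D#m: minor triad on D# = scale degree 1 → i.
Bmaj7: root B is the submediant; major seventh chord there is VI7.
F#maj7/A#: root F# is the mediant; major seventh chord there is III65.
C#: major triad on C# = scale degree 7 → VII.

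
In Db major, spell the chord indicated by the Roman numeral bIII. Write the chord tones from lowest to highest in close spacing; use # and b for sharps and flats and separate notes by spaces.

Scale degree 3 in Db major is F; lowering it a half step gives Fb. bIII is a major triad on the lowered third degree, borrowed from the parallel minor.
So the chord is Fb-Ab-Cb, a major triad.

Fb Ab Cb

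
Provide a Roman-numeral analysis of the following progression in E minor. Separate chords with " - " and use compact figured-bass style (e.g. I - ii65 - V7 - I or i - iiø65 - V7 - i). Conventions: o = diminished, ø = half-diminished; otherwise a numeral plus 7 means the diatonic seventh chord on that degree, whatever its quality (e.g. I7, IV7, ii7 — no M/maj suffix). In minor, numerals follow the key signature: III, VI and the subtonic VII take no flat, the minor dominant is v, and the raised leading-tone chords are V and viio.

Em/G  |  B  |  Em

i6 - V - i

Em/G has root E, degree 1 in E minor, so i6.
B: root B is the dominant; major triad there is V.
Em has root E, degree 1 in E minor, so i.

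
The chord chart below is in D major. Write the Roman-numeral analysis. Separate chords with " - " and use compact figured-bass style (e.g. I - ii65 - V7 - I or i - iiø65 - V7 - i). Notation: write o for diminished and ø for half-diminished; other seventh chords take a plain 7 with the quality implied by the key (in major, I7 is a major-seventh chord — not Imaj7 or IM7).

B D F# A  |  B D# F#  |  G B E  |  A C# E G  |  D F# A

B-D-F#-A: root B is the submediant; minor seventh chord there is vi7.
B-D#-F#: a major triad on B, the applied dominant of ii → V/ii.
G-B-E: root E is the supertonic; minor triad there is ii6.
A-C#-E-G has root A, degree 5 in D major, so V7.
D-F#-A has root D, degree 1 in D major, so I.

vi7 - V/ii - ii6 - V7 - I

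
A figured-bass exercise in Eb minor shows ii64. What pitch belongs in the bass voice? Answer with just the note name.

C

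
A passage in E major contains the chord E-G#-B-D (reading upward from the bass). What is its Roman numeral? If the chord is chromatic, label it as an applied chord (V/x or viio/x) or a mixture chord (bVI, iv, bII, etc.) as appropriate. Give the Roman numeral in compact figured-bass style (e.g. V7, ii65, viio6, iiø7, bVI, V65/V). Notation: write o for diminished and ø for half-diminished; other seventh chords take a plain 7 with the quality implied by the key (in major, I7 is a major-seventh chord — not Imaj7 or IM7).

The pitches E-G#-B-D form a dominant seventh chord rooted on E.
E is not a diatonic chord root with this quality in E major, but it lies a perfect fifth above A (IV), so the chord functions as an applied dominant of IV.

V7/IV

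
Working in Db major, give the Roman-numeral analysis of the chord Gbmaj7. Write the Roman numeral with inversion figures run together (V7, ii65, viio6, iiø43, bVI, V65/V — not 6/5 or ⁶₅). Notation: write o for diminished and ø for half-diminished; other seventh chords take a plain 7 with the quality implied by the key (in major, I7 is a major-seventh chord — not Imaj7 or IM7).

Stacked in thirds the chord is Gb-Bb-Db-F: a major seventh chord on Gb.
Gb is scale degree 4 in Db major, and a major seventh chord on that degree is written IV7.

IV7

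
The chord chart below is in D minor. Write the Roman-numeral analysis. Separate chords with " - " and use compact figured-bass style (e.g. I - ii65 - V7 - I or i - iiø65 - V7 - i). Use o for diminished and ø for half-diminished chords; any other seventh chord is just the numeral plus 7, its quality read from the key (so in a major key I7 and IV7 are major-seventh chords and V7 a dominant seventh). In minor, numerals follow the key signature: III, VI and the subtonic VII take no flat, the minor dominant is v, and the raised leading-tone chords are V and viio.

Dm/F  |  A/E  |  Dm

i6 - V64 - i

Dm/F: minor triad on D = scale degree 1 → i6.
A/E has root A, degree 5 in D minor, so V64.
Dm has root D, degree 1 in D minor, so i.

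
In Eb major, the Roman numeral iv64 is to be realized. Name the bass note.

Eb

iv in Eb major has root Ab; the chord is Ab-Cb-Eb.
The figure 64 means second inversion — the fifth is in the bass.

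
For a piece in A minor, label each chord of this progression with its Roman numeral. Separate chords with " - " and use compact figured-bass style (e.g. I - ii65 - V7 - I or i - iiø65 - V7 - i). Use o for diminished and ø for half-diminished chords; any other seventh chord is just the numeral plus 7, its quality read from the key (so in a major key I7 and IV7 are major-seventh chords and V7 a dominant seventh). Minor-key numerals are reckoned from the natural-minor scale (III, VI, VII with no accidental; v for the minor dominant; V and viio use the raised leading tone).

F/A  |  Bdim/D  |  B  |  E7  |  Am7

F/A has root F, degree 6 in A minor, so VI6.
Bdim/D: diminished triad on B = scale degree 2 → iio6.
B: a major triad on B, the applied dominant of V → V/V.
E7: dominant seventh chord on E = scale degree 5 → V7.
Am7: minor seventh chord on A = scale degree 1 → i7.

VI6 - iio6 - V/V - V7 - i7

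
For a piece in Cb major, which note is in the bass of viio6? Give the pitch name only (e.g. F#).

viio in Cb major has root Bb; the chord is Bb-Db-Fb.
The figure 6 means first inversion — the third is in the bass.

Db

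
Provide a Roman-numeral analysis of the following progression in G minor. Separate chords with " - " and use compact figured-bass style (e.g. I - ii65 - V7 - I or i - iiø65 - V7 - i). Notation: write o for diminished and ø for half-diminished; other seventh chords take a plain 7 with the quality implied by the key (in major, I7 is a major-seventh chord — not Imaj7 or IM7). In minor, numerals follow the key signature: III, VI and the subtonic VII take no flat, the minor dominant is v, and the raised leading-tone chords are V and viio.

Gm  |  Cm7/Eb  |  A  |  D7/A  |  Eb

i - iv65 - V/V - V43 - VI

Gm: root G is the tonic; minor triad there is i.
Cm7/Eb: root C is the subdominant; minor seventh chord there is iv65.
A: chromatic; A is V of V, so V/V.
D7/A has root D, degree 5 in G minor, so V43.
Eb has root Eb, degree 6 in G minor, so VI.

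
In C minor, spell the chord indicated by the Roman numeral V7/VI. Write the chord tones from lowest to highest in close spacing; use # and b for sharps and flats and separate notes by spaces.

V7/VI is a secondary dominant — the dominant seventh of VI. VI in C minor is Ab, so the applied chord's root is Eb, a perfect fifth above.
Building a dominant seventh chord on Eb gives Eb-G-Bb-Db.

Eb G Bb Db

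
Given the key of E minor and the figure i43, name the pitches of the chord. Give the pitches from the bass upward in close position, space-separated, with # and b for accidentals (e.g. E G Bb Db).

The numeral's case and figure indicate a minor seventh chord. In E minor its root, the first degree, is E.
Stacking thirds from E gives E-G-B-D.
The figured bass 43 indicates second inversion, placing the fifth (B) in the bass: B-D-E-G.

B D E G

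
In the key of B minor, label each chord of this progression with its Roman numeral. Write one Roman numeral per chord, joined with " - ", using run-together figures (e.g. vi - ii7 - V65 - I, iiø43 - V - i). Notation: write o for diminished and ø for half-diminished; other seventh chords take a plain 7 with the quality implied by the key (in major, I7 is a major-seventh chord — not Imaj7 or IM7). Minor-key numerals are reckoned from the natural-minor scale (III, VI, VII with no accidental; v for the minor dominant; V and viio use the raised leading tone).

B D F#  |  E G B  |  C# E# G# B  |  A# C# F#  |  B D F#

B-D-F# has root B, degree 1 in B minor, so i.
E-G-B: minor triad on E = scale degree 4 → iv.
C#-E#-G#-B is the secondary dominant of V (dominant seventh chord on C#): V7/V.
A#-C#-F# has root F#, degree 5 in B minor, so V6.
B-D-F#: root B is the tonic; minor triad there is i.

i - iv - V7/V - V6 - i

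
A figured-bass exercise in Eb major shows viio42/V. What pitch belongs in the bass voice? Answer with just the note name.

The applied chord viio42/V is rooted on A: A-C-Eb-Gb.
The figure 42 means third inversion — the seventh is in the bass.

Gb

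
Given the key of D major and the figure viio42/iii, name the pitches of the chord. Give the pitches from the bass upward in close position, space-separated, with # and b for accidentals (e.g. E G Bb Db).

The slash marks an applied leading-tone chord: viio of iii. In D major, iii is F#, so the leading tone to it is E#, a half step below.
Building a fully diminished seventh chord on E# gives E#-G#-B-D.
The figured bass 42 indicates third inversion, placing the seventh (D) in the bass: D-E#-G#-B.

D E# G# B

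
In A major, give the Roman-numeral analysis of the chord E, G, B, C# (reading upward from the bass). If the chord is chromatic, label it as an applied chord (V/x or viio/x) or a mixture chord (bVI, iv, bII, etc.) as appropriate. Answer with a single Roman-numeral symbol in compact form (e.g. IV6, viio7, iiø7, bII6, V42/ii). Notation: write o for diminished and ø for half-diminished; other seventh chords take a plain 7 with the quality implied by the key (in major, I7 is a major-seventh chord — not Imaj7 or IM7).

The pitches C#-E-G-B form a half-diminished seventh chord rooted on C#.
C# sits a half step below D (IV in A major); a diminished chord there is the applied leading-tone chord of IV.
With E in the bass the chord is in first inversion, so the figured bass is 65.

viiø65/IV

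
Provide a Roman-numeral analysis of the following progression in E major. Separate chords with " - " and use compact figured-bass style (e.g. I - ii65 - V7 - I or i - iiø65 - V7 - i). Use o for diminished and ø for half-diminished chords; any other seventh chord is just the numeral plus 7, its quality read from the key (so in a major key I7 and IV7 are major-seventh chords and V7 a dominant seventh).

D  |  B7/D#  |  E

bVII - V65 - I

D: D with this quality isn't in the key; it's bVII, borrowed from the parallel minor.
B7/D#: root B is the dominant; dominant seventh chord there is V65.
E has root E, degree 1 in E major, so I.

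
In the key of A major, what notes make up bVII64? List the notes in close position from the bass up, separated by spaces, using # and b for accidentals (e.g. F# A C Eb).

bVII64 is a major triad on the lowered seventh degree (the subtonic), borrowed from the parallel minor. In A major that root is G.
So the chord is G-B-D, a major triad.
With the 64 figure the chord is in second inversion; from the bass D upward in close position it reads D-G-B.

D G B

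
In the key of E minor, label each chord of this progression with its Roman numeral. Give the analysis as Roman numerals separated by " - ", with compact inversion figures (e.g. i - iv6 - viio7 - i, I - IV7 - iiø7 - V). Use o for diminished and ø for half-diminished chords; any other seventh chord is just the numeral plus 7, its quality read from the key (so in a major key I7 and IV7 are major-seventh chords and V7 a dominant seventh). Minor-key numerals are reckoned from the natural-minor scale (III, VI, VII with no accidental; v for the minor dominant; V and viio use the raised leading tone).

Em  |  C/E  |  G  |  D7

i - VI6 - III - VII7

Em: minor triad on E = scale degree 1 → i.
C/E: major triad on C = scale degree 6 → VI6.
G: major triad on G = scale degree 3 → III.
D7: root D is the subtonic; dominant seventh chord there is VII7.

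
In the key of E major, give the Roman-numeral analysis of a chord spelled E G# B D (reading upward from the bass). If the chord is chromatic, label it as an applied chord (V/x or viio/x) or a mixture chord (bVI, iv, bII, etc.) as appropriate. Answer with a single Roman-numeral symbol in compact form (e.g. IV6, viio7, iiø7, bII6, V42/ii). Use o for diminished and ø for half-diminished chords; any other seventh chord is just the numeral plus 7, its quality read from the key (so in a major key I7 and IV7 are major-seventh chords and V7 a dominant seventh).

Stacked in thirds the chord is E-G#-B-D: a dominant seventh chord on E.
E is not a diatonic chord root with this quality in E major, but it lies a perfect fifth above A (IV), so the chord functions as an applied dominant of IV.

V7/IV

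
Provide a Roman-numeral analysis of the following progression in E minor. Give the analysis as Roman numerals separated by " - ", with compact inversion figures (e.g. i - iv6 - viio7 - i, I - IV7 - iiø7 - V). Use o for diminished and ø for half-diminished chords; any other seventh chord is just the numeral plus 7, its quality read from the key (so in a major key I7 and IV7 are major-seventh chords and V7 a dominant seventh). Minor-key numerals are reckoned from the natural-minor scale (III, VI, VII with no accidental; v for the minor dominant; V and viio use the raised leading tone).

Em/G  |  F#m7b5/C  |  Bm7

i6 - iiø43 - v7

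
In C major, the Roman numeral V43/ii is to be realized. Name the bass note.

E

The applied chord V43/ii is rooted on A: A-C#-E-G.
The figure 43 means second inversion — the fifth is in the bass.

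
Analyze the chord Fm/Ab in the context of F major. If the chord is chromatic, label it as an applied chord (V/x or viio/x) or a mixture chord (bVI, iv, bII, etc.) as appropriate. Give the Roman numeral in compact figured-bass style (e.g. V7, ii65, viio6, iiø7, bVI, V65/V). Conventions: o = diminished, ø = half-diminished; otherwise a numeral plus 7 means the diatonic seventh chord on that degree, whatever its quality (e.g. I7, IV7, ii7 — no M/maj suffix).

i6

The pitches F-Ab-C form a minor triad rooted on F.
F is the first degree of F major. This is the minor tonic, borrowed from the parallel minor.
With Ab in the bass the chord is in first inversion, so the figured bass is 6.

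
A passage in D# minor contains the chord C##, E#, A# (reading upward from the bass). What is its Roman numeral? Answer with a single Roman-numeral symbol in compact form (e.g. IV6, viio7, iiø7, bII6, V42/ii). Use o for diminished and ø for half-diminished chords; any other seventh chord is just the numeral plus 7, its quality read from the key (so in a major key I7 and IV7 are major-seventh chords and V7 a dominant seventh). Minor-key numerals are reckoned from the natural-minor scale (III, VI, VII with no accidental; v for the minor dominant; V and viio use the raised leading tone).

V6

Stacked in thirds the chord is A#-C##-E#: a major triad on A#.
In D# minor, A# is the dominant; the diatonic major triad there is V.
With C## in the bass the chord is in first inversion, so the figured bass is 6.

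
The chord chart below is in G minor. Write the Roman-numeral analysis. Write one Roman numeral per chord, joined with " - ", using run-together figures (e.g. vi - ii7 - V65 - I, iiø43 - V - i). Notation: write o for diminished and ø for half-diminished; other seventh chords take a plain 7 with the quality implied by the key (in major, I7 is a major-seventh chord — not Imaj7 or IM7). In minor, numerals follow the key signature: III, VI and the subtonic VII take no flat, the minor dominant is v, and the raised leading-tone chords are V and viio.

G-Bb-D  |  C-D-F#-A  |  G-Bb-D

i - V42 - i

G-Bb-D: root G is the tonic; minor triad there is i.
C-D-F#-A: root D is the dominant; dominant seventh chord there is V42.
G-Bb-D: minor triad on G = scale degree 1 → i.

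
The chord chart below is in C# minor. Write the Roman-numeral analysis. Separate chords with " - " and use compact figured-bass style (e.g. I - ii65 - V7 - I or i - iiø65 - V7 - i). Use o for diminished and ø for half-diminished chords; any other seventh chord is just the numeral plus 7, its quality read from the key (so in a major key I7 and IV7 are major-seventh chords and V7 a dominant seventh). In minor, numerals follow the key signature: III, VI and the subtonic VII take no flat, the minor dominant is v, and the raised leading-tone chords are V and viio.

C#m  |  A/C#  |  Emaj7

C#m: root C# is the tonic; minor triad there is i.
A/C#: major triad on A = scale degree 6 → VI6.
Emaj7 has root E, degree 3 in C# minor, so III7.

i - VI6 - III7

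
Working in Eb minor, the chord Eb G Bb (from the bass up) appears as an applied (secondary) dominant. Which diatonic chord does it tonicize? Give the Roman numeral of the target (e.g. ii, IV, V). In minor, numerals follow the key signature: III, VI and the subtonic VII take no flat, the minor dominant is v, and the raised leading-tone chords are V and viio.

The chord is a major triad on Eb.
A dominant resolves down a perfect fifth: Eb → Ab. In Eb minor, Ab is scale degree 4, i.e. iv.

iv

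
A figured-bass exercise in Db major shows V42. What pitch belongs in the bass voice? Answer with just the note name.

Gb

V in Db major has root Ab; the chord is Ab-C-Eb-Gb.
The figure 42 means third inversion — the seventh is in the bass.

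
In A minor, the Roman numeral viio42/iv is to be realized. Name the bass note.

Bb

The applied chord viio42/iv is rooted on C#: C#-E-G-Bb.
The figure 42 means third inversion — the seventh is in the bass.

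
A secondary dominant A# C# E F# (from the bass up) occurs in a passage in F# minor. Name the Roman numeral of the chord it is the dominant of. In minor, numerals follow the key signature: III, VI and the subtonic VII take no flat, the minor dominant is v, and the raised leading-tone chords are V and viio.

iv

The chord is a dominant seventh chord on F#.
A dominant resolves down a perfect fifth: F# → B. In F# minor, B is scale degree 4, i.e. iv.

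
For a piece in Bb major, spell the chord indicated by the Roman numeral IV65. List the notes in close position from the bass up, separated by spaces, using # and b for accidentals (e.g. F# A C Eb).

In Bb major, the subdominant is Eb, and the diatonic chord built there is a major seventh chord.
Stacking thirds from Eb gives Eb-G-Bb-D.
The figured bass 65 indicates first inversion, placing the third (G) in the bass: G-Bb-D-Eb.

G Bb D Eb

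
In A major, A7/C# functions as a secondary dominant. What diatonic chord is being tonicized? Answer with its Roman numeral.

IV

The chord is a dominant seventh chord on A.
A dominant resolves down a perfect fifth: A → D. In A major, D is scale degree 4, i.e. IV.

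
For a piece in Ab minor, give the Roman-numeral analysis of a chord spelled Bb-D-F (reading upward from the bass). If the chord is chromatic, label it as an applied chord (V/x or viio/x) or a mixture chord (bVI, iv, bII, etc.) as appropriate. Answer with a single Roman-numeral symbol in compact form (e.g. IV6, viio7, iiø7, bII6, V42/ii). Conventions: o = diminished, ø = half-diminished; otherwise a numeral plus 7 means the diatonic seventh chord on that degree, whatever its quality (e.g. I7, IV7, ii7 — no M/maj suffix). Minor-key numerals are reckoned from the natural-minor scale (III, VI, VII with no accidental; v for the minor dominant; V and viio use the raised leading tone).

V/V

Stacked in thirds the chord is Bb-D-F: a major triad on Bb.
Bb is not a diatonic chord root with this quality in Ab minor, but it lies a perfect fifth above Eb (V), so the chord functions as an applied dominant of V.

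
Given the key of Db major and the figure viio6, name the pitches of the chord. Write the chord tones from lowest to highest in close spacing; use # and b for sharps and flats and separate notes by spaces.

In Db major, the leading tone is C, and the diatonic chord built there is a diminished triad.
That chord is spelled C-Eb-Gb.
With the 6 figure the chord is in first inversion; from the bass Eb upward in close position it reads Eb-Gb-C.

Eb Gb C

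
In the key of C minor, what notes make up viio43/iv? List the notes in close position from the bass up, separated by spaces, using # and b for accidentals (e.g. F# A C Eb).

Bb Db E G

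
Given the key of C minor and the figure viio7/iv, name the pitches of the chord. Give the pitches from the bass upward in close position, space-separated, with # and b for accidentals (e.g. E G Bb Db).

The slash marks an applied leading-tone chord: viio of iv. In C minor, iv is F, so the leading tone to it is E, a half step below.
Building a fully diminished seventh chord on E gives E-G-Bb-Db.

E G Bb Db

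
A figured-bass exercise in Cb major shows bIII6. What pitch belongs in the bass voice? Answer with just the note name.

bIII in Cb major has root Ebb; the chord is Ebb-Gb-Bbb.
The figure 6 means first inversion — the third is in the bass.

Gb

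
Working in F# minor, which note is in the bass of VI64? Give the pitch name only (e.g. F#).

VI in F# minor has root D; the chord is D-F#-A.
The figure 64 means second inversion — the fifth is in the bass.

A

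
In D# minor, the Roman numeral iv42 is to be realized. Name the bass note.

F#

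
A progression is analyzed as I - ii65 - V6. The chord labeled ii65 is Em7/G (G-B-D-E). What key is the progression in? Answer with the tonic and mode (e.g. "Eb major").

D major

ii65 is given as G-B-D-E — a minor seventh chord with root E.
If E is scale degree 2 and the mode makes that degree carry a minor seventh chord, the tonic is D and the mode is major.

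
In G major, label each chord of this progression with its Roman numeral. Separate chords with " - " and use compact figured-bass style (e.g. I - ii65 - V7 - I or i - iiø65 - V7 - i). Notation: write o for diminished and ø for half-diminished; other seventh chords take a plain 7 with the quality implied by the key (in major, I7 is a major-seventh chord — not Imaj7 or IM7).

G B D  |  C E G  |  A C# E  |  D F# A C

G-B-D: major triad on G = scale degree 1 → I.
C-E-G has root C, degree 4 in G major, so IV.
A-C#-E: chromatic; A is V of V, so V/V.
D-F#-A-C has root D, degree 5 in G major, so V7.

I - IV - V/V - V7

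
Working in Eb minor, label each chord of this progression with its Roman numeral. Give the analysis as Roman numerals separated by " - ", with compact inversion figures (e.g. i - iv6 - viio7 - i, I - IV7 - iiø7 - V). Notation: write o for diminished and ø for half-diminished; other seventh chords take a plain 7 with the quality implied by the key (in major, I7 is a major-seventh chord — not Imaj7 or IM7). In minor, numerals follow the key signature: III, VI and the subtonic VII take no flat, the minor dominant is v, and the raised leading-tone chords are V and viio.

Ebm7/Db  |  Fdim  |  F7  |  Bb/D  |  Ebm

Ebm7/Db has root Eb, degree 1 in Eb minor, so i42.
Fdim has root F, degree 2 in Eb minor, so iio.
F7 is the secondary dominant of V (dominant seventh chord on F): V7/V.
Bb/D: root Bb is the dominant; major triad there is V6.
Ebm has root Eb, degree 1 in Eb minor, so i.

i42 - iio - V7/V - V6 - i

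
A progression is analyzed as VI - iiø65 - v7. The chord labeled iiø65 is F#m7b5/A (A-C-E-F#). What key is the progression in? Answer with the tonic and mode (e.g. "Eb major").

E minor

The chord F#m7b5/A is a half-diminished seventh chord rooted on F#; its label is iiø65.
iiø65 on F# implies F# is the supertonic; that puts the tonic at E, and the lowercase numeral fits minor mode.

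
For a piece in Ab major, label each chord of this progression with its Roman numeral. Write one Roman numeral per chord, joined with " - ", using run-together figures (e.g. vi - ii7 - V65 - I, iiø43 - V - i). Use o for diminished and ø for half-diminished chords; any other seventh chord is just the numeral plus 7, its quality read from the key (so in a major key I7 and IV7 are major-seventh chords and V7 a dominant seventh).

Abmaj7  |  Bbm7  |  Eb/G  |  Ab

I7 - ii7 - V6 - I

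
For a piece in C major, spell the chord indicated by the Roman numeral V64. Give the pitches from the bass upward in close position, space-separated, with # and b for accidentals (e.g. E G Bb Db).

In C major, the dominant is G, and the diatonic chord built there is a major triad.
Stacking thirds from G gives G-B-D.
The figured bass 64 indicates second inversion, placing the fifth (D) in the bass: D-G-B.

D G B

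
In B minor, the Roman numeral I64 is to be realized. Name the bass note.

F#

I in B minor has root B; the chord is B-D#-F#.
The figure 64 means second inversion — the fifth is in the bass.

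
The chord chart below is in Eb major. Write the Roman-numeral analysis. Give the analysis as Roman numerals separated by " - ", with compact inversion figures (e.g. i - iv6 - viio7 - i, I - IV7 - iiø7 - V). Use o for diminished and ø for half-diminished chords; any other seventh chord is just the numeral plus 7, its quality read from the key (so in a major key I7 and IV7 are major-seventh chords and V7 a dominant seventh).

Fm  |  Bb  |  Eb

Fm: root F is the supertonic; minor triad there is ii.
Bb has root Bb, degree 5 in Eb major, so V.
Eb: major triad on Eb = scale degree 1 → I.

ii - V - I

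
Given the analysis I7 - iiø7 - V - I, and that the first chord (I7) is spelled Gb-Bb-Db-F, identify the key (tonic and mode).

I7 is given as Gb-Bb-Db-F — a major seventh chord with root Gb.
If Gb is scale degree 1 and the mode makes that degree carry a major seventh chord, the tonic is Gb and the mode is major.

Gb major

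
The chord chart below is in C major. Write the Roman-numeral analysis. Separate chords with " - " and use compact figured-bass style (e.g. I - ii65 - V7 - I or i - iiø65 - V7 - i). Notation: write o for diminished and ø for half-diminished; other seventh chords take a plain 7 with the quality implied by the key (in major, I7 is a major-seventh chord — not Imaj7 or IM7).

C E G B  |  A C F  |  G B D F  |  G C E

C-E-G-B: major seventh chord on C = scale degree 1 → I7.
A-C-F: root F is the subdominant; major triad there is IV6.
G-B-D-F: root G is the dominant; dominant seventh chord there is V7.
G-C-E has root C, degree 1 in C major, so I64.

I7 - IV6 - V7 - I64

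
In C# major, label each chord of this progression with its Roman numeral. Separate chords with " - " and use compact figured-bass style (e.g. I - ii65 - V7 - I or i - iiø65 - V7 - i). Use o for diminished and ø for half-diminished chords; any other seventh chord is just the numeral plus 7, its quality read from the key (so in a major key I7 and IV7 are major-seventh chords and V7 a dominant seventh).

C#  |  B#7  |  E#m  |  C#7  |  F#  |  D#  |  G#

C#: major triad on C# = scale degree 1 → I.
B#7: chromatic; B# is V of iii, so V7/iii.
E#m: minor triad on E# = scale degree 3 → iii.
C#7: a dominant seventh chord on C#, the applied dominant of IV → V7/IV.
F#: root F# is the subdominant; major triad there is IV.
D# is the secondary dominant of V (major triad on D#): V/V.
G#: major triad on G# = scale degree 5 → V.

I - V7/iii - iii - V7/IV - IV - V/V - V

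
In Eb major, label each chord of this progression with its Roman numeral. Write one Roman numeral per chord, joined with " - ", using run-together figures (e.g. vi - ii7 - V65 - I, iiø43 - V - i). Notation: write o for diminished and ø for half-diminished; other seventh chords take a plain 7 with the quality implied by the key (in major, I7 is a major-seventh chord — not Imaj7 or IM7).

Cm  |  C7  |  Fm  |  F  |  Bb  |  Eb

vi - V7/ii - ii - V/V - V - I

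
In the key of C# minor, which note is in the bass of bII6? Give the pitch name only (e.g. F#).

F#

bII in C# minor has root D; the chord is D-F#-A.
The figure 6 means first inversion — the third is in the bass.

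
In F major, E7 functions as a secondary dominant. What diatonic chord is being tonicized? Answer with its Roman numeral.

iii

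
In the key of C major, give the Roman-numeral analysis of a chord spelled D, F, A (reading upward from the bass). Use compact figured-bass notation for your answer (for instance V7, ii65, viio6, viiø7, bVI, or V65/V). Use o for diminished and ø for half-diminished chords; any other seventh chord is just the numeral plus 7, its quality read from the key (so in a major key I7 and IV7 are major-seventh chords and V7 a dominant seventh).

Stacked in thirds the chord is D-F-A: a minor triad on D.
In C major, D is the supertonic; the diatonic minor triad there is ii.

ii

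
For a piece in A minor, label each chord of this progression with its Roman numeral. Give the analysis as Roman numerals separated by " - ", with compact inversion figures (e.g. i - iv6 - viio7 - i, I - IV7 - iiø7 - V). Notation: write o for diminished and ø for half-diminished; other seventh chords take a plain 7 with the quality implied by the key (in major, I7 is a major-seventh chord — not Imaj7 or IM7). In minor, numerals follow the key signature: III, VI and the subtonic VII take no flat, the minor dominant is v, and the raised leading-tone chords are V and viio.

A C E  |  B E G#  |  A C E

i - V64 - i

A-C-E has root A, degree 1 in A minor, so i.
B-E-G#: root E is the dominant; major triad there is V64.
A-C-E: root A is the tonic; minor triad there is i.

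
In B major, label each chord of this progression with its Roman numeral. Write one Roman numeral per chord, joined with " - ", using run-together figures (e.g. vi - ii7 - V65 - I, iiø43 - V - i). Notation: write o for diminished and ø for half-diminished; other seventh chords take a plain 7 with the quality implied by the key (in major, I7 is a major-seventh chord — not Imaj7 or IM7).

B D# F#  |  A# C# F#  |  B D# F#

B-D#-F#: major triad on B = scale degree 1 → I.
A#-C#-F# has root F#, degree 5 in B major, so V6.
B-D#-F#: root B is the tonic; major triad there is I.

I - V6 - I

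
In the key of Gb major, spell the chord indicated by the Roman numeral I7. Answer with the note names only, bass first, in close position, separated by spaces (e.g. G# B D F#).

Gb Bb Db F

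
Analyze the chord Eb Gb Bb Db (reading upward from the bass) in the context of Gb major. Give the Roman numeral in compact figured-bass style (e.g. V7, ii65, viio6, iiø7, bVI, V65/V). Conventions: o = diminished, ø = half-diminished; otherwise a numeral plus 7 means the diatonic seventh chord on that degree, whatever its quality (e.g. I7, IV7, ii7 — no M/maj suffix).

vi7

Stacked in thirds the chord is Eb-Gb-Bb-Db: a minor seventh chord on Eb.
In Gb major, Eb is the submediant; the diatonic minor seventh chord there is vi7.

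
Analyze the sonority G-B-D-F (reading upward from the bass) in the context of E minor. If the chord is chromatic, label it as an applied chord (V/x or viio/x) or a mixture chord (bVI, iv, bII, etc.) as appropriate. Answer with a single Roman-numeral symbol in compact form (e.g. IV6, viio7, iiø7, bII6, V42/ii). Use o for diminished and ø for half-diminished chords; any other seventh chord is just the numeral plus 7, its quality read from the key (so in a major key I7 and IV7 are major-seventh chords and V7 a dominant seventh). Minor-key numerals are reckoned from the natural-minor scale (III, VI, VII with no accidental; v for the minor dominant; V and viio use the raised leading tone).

Stacked in thirds the chord is G-B-D-F: a dominant seventh chord on G.
G is not a diatonic chord root with this quality in E minor, but it lies a perfect fifth above C (VI), so the chord functions as an applied dominant of VI.

V7/VI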